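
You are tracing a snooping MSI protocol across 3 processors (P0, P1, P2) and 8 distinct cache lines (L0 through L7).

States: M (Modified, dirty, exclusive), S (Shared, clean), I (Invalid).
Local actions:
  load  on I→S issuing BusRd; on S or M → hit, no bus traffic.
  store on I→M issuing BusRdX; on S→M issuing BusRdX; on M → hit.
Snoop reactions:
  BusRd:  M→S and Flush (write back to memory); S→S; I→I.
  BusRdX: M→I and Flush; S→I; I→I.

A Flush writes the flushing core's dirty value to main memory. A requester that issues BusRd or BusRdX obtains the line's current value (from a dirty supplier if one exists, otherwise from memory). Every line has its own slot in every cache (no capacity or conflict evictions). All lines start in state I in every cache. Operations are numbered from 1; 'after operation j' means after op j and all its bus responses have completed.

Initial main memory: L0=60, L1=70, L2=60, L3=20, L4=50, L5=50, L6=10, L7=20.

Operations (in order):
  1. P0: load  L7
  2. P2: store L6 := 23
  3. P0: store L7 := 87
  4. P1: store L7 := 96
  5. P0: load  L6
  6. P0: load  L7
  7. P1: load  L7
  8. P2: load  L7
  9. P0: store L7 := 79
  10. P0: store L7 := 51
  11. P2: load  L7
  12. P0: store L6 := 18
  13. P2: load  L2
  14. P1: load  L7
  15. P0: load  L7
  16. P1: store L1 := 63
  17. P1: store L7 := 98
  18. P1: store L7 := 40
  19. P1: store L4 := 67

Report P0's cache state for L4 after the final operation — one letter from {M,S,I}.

state = I

[1] P0: load  L7 | P0:S(20), P1:I, P2:I | bus: BusRd
[2] P2: store L6 := 23 | P0:I, P1:I, P2:M(23) | bus: BusRdX
[3] P0: store L7 := 87 | P0:M(87), P1:I, P2:I | bus: BusRdX
[4] P1: store L7 := 96 | P0:I, P1:M(96), P2:I | bus: BusRdX,Flush
[5] P0: load  L6 | P0:S(23), P1:I, P2:S(23) | bus: BusRd,Flush
[6] P0: load  L7 | P0:S(96), P1:S(96), P2:I | bus: BusRd,Flush
[7] P1: load  L7 | P0:S(96), P1:S(96), P2:I | bus: none
[8] P2: load  L7 | P0:S(96), P1:S(96), P2:S(96) | bus: BusRd
[9] P0: store L7 := 79 | P0:M(79), P1:I, P2:I | bus: BusRdX
[10] P0: store L7 := 51 | P0:M(51), P1:I, P2:I | bus: none
[11] P2: load  L7 | P0:S(51), P1:I, P2:S(51) | bus: BusRd,Flush
[12] P0: store L6 := 18 | P0:M(18), P1:I, P2:I | bus: BusRdX
[13] P2: load  L2 | P0:I, P1:I, P2:S(60) | bus: BusRd
[14] P1: load  L7 | P0:S(51), P1:S(51), P2:S(51) | bus: BusRd
[15] P0: load  L7 | P0:S(51), P1:S(51), P2:S(51) | bus: none
[16] P1: store L1 := 63 | P0:I, P1:M(63), P2:I | bus: BusRdX
[17] P1: store L7 := 98 | P0:I, P1:M(98), P2:I | bus: BusRdX
[18] P1: store L7 := 40 | P0:I, P1:M(40), P2:I | bus: none
[19] P1: store L4 := 67 | P0:I, P1:M(67), P2:I | bus: BusRdX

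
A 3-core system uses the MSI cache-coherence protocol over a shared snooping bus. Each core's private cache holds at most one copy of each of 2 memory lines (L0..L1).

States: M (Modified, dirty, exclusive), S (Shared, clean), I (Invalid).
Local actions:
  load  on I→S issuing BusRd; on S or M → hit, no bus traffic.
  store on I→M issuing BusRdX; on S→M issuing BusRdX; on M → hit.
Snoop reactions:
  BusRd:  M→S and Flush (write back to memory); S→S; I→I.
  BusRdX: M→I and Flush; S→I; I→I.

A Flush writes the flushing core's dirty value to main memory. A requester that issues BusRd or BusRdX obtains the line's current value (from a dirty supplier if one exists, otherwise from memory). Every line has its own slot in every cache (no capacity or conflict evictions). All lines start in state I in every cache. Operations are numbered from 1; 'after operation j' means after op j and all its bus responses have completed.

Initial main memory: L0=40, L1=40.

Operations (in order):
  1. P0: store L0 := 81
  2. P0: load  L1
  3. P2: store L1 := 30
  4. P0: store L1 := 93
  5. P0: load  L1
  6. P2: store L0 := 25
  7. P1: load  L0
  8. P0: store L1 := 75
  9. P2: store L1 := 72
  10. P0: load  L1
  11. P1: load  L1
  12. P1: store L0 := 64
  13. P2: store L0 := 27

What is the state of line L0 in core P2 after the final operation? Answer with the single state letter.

[1] P0: store L0 := 81 | P0:M(81), P1:I, P2:I | bus: BusRdX
[2] P0: load  L1 | P0:S(40), P1:I, P2:I | bus: BusRd
[3] P2: store L1 := 30 | P0:I, P1:I, P2:M(30) | bus: BusRdX
[4] P0: store L1 := 93 | P0:M(93), P1:I, P2:I | bus: BusRdX,Flush
[5] P0: load  L1 | P0:M(93), P1:I, P2:I | bus: none
[6] P2: store L0 := 25 | P0:I, P1:I, P2:M(25) | bus: BusRdX,Flush
[7] P1: load  L0 | P0:I, P1:S(25), P2:S(25) | bus: BusRd,Flush
[8] P0: store L1 := 75 | P0:M(75), P1:I, P2:I | bus: none
[9] P2: store L1 := 72 | P0:I, P1:I, P2:M(72) | bus: BusRdX,Flush
[10] P0: load  L1 | P0:S(72), P1:I, P2:S(72) | bus: BusRd,Flush
[11] P1: load  L1 | P0:S(72), P1:S(72), P2:S(72) | bus: BusRd
[12] P1: store L0 := 64 | P0:I, P1:M(64), P2:I | bus: BusRdX
[13] P2: store L0 := 27 | P0:I, P1:I, P2:M(27) | bus: BusRdX,Flush

state = M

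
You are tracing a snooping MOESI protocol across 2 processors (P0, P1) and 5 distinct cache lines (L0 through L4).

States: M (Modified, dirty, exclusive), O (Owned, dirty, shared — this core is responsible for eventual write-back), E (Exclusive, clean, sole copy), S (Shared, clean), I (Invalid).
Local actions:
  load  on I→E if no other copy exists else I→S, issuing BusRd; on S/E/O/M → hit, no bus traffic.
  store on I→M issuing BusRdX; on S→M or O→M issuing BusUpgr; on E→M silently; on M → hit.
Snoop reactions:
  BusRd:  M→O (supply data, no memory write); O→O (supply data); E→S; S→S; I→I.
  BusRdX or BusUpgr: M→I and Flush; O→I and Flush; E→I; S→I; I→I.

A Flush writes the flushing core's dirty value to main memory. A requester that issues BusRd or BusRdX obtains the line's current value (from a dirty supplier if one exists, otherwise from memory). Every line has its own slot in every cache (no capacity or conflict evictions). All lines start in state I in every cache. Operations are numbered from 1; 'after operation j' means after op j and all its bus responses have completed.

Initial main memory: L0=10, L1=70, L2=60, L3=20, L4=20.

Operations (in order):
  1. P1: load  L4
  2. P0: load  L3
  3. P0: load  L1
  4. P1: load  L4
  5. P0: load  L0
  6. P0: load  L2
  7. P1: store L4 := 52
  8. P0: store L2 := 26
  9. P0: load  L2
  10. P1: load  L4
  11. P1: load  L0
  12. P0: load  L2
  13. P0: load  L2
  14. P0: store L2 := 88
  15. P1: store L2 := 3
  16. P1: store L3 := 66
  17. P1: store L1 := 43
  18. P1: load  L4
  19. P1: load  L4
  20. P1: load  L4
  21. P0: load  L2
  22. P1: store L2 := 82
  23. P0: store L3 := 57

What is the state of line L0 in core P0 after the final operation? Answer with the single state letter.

state = S

[1] P1: load  L4 | P0:I, P1:E(20) | bus: BusRd
[2] P0: load  L3 | P0:E(20), P1:I | bus: BusRd
[3] P0: load  L1 | P0:E(70), P1:I | bus: BusRd
[4] P1: load  L4 | P0:I, P1:E(20) | bus: none
[5] P0: load  L0 | P0:E(10), P1:I | bus: BusRd
[6] P0: load  L2 | P0:E(60), P1:I | bus: BusRd
[7] P1: store L4 := 52 | P0:I, P1:M(52) | bus: none
[8] P0: store L2 := 26 | P0:M(26), P1:I | bus: none
[9] P0: load  L2 | P0:M(26), P1:I | bus: none
[10] P1: load  L4 | P0:I, P1:M(52) | bus: none
[11] P1: load  L0 | P0:S(10), P1:S(10) | bus: BusRd
[12] P0: load  L2 | P0:M(26), P1:I | bus: none
[13] P0: load  L2 | P0:M(26), P1:I | bus: none
[14] P0: store L2 := 88 | P0:M(88), P1:I | bus: none
[15] P1: store L2 := 3 | P0:I, P1:M(3) | bus: BusRdX,Flush
[16] P1: store L3 := 66 | P0:I, P1:M(66) | bus: BusRdX
[17] P1: store L1 := 43 | P0:I, P1:M(43) | bus: BusRdX
[18] P1: load  L4 | P0:I, P1:M(52) | bus: none
[19] P1: load  L4 | P0:I, P1:M(52) | bus: none
[20] P1: load  L4 | P0:I, P1:M(52) | bus: none
[21] P0: load  L2 | P0:S(3), P1:O(3) | bus: BusRd
[22] P1: store L2 := 82 | P0:I, P1:M(82) | bus: BusUpgr
[23] P0: store L3 := 57 | P0:M(57), P1:I | bus: BusRdX,Flush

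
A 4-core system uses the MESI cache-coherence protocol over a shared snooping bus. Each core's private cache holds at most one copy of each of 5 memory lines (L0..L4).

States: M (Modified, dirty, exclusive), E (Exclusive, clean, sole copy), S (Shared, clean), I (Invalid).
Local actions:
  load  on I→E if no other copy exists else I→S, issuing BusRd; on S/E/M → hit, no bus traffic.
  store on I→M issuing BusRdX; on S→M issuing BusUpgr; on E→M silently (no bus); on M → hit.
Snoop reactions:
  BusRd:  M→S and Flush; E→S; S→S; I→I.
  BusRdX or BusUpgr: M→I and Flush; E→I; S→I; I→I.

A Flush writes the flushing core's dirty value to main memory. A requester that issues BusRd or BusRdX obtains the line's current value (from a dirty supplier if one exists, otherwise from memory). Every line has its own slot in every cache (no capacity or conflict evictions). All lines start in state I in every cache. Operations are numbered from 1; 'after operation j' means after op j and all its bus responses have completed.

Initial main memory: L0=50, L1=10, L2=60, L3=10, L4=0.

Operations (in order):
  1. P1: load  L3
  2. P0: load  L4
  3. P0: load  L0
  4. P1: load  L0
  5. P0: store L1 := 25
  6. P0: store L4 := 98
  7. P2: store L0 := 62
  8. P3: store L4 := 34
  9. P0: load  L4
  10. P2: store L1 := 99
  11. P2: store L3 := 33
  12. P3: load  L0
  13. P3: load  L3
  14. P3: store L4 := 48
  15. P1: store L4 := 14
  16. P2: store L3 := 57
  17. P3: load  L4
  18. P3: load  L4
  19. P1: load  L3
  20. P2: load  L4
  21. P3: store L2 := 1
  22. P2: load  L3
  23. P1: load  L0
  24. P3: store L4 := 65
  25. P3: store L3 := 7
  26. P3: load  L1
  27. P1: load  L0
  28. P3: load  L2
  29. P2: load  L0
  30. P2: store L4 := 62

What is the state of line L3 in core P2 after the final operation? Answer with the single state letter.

state = I

1. P1: load  L3  bus=[BusRd]  L3: P0=I P1=E P2=I P3=I  mem[L3]=10
2. P0: load  L4  bus=[BusRd]  L4: P0=E P1=I P2=I P3=I  mem[L4]=0
3. P0: load  L0  bus=[BusRd]  L0: P0=E P1=I P2=I P3=I  mem[L0]=50
4. P1: load  L0  bus=[BusRd]  L0: P0=S P1=S P2=I P3=I  mem[L0]=50
5. P0: store L1 := 25  bus=[BusRdX]  L1: P0=M P1=I P2=I P3=I  mem[L1]=10
6. P0: store L4 := 98  bus=[-]  L4: P0=M P1=I P2=I P3=I  mem[L4]=0
7. P2: store L0 := 62  bus=[BusRdX]  L0: P0=I P1=I P2=M P3=I  mem[L0]=50
8. P3: store L4 := 34  bus=[BusRdX,Flush]  L4: P0=I P1=I P2=I P3=M  mem[L4]=98
9. P0: load  L4  bus=[BusRd,Flush]  L4: P0=S P1=I P2=I P3=S  mem[L4]=34
10. P2: store L1 := 99  bus=[BusRdX,Flush]  L1: P0=I P1=I P2=M P3=I  mem[L1]=25
11. P2: store L3 := 33  bus=[BusRdX]  L3: P0=I P1=I P2=M P3=I  mem[L3]=10
12. P3: load  L0  bus=[BusRd,Flush]  L0: P0=I P1=I P2=S P3=S  mem[L0]=62
13. P3: load  L3  bus=[BusRd,Flush]  L3: P0=I P1=I P2=S P3=S  mem[L3]=33
14. P3: store L4 := 48  bus=[BusUpgr]  L4: P0=I P1=I P2=I P3=M  mem[L4]=34
15. P1: store L4 := 14  bus=[BusRdX,Flush]  L4: P0=I P1=M P2=I P3=I  mem[L4]=48
16. P2: store L3 := 57  bus=[BusUpgr]  L3: P0=I P1=I P2=M P3=I  mem[L3]=33
17. P3: load  L4  bus=[BusRd,Flush]  L4: P0=I P1=S P2=I P3=S  mem[L4]=14
18. P3: load  L4  bus=[-]  L4: P0=I P1=S P2=I P3=S  mem[L4]=14
19. P1: load  L3  bus=[BusRd,Flush]  L3: P0=I P1=S P2=S P3=I  mem[L3]=57
20. P2: load  L4  bus=[BusRd]  L4: P0=I P1=S P2=S P3=S  mem[L4]=14
21. P3: store L2 := 1  bus=[BusRdX]  L2: P0=I P1=I P2=I P3=M  mem[L2]=60
22. P2: load  L3  bus=[-]  L3: P0=I P1=S P2=S P3=I  mem[L3]=57
23. P1: load  L0  bus=[BusRd]  L0: P0=I P1=S P2=S P3=S  mem[L0]=62
24. P3: store L4 := 65  bus=[BusUpgr]  L4: P0=I P1=I P2=I P3=M  mem[L4]=14
25. P3: store L3 := 7  bus=[BusRdX]  L3: P0=I P1=I P2=I P3=M  mem[L3]=57
26. P3: load  L1  bus=[BusRd,Flush]  L1: P0=I P1=I P2=S P3=S  mem[L1]=99
27. P1: load  L0  bus=[-]  L0: P0=I P1=S P2=S P3=S  mem[L0]=62
28. P3: load  L2  bus=[-]  L2: P0=I P1=I P2=I P3=M  mem[L2]=60
29. P2: load  L0  bus=[-]  L0: P0=I P1=S P2=S P3=S  mem[L0]=62
30. P2: store L4 := 62  bus=[BusRdX,Flush]  L4: P0=I P1=I P2=M P3=I  mem[L4]=65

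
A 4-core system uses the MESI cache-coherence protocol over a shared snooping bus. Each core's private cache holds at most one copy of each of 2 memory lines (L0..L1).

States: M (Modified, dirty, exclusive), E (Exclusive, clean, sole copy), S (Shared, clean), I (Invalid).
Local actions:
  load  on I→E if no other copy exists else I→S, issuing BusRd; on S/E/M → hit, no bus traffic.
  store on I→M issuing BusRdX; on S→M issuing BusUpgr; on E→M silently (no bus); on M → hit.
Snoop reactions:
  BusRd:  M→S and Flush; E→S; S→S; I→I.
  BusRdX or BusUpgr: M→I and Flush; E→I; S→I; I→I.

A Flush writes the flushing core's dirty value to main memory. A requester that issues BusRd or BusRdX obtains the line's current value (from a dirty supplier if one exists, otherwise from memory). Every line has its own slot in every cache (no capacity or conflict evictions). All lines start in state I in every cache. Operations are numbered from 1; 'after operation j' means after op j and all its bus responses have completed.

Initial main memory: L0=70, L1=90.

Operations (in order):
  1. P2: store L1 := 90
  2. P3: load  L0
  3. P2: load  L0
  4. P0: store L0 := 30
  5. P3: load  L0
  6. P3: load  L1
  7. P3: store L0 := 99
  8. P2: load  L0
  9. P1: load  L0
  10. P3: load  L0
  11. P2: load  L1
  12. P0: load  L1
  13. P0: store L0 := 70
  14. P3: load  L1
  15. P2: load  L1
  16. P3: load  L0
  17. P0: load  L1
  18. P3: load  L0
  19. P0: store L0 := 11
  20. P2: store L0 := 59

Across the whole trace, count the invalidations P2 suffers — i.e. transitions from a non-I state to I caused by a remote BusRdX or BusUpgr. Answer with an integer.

1. P2: store L1 := 90  bus=[BusRdX]  L1: P0=I P1=I P2=M P3=I  mem[L1]=90
2. P3: load  L0  bus=[BusRd]  L0: P0=I P1=I P2=I P3=E  mem[L0]=70
3. P2: load  L0  bus=[BusRd]  L0: P0=I P1=I P2=S P3=S  mem[L0]=70
4. P0: store L0 := 30  bus=[BusRdX]  L0: P0=M P1=I P2=I P3=I  mem[L0]=70
5. P3: load  L0  bus=[BusRd,Flush]  L0: P0=S P1=I P2=I P3=S  mem[L0]=30
6. P3: load  L1  bus=[BusRd,Flush]  L1: P0=I P1=I P2=S P3=S  mem[L1]=90
7. P3: store L0 := 99  bus=[BusUpgr]  L0: P0=I P1=I P2=I P3=M  mem[L0]=30
8. P2: load  L0  bus=[BusRd,Flush]  L0: P0=I P1=I P2=S P3=S  mem[L0]=99
9. P1: load  L0  bus=[BusRd]  L0: P0=I P1=S P2=S P3=S  mem[L0]=99
10. P3: load  L0  bus=[-]  L0: P0=I P1=S P2=S P3=S  mem[L0]=99
11. P2: load  L1  bus=[-]  L1: P0=I P1=I P2=S P3=S  mem[L1]=90
12. P0: load  L1  bus=[BusRd]  L1: P0=S P1=I P2=S P3=S  mem[L1]=90
13. P0: store L0 := 70  bus=[BusRdX]  L0: P0=M P1=I P2=I P3=I  mem[L0]=99
14. P3: load  L1  bus=[-]  L1: P0=S P1=I P2=S P3=S  mem[L1]=90
15. P2: load  L1  bus=[-]  L1: P0=S P1=I P2=S P3=S  mem[L1]=90
16. P3: load  L0  bus=[BusRd,Flush]  L0: P0=S P1=I P2=I P3=S  mem[L0]=70
17. P0: load  L1  bus=[-]  L1: P0=S P1=I P2=S P3=S  mem[L1]=90
18. P3: load  L0  bus=[-]  L0: P0=S P1=I P2=I P3=S  mem[L0]=70
19. P0: store L0 := 11  bus=[BusUpgr]  L0: P0=M P1=I P2=I P3=I  mem[L0]=70
20. P2: store L0 := 59  bus=[BusRdX,Flush]  L0: P0=I P1=I P2=M P3=I  mem[L0]=11

invalidations = 2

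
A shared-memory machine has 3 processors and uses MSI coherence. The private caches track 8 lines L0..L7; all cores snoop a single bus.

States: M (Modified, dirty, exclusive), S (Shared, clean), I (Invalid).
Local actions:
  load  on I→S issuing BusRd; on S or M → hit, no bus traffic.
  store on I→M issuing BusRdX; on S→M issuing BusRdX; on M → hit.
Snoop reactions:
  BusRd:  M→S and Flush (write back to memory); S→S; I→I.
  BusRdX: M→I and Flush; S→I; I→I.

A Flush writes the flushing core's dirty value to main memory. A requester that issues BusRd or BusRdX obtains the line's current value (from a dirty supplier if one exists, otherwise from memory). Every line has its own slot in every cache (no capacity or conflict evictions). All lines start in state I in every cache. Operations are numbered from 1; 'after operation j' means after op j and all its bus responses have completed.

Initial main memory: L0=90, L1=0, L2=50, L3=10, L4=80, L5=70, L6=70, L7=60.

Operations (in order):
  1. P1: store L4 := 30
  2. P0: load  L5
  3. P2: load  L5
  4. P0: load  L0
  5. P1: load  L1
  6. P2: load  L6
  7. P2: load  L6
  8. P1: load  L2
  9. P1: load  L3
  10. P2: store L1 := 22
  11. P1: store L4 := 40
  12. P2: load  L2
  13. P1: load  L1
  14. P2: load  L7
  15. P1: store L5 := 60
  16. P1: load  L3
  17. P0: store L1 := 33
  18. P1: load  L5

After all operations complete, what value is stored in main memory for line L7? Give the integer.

step 1: P1: store L4 := 30  ⟶  IMI  (L4)  txn=BusRdX  M[L4]=80
step 2: P0: load  L5  ⟶  SII  (L5)  txn=BusRd  M[L5]=70
step 3: P2: load  L5  ⟶  SIS  (L5)  txn=BusRd  M[L5]=70
step 4: P0: load  L0  ⟶  SII  (L0)  txn=BusRd  M[L0]=90
step 5: P1: load  L1  ⟶  ISI  (L1)  txn=BusRd  M[L1]=0
step 6: P2: load  L6  ⟶  IIS  (L6)  txn=BusRd  M[L6]=70
step 7: P2: load  L6  ⟶  IIS  (L6)  txn=∅  M[L6]=70
step 8: P1: load  L2  ⟶  ISI  (L2)  txn=BusRd  M[L2]=50
step 9: P1: load  L3  ⟶  ISI  (L3)  txn=BusRd  M[L3]=10
step 10: P2: store L1 := 22  ⟶  IIM  (L1)  txn=BusRdX  M[L1]=0
step 11: P1: store L4 := 40  ⟶  IMI  (L4)  txn=∅  M[L4]=80
step 12: P2: load  L2  ⟶  ISS  (L2)  txn=BusRd  M[L2]=50
step 13: P1: load  L1  ⟶  ISS  (L1)  txn=BusRd+Flush  M[L1]=22
step 14: P2: load  L7  ⟶  IIS  (L7)  txn=BusRd  M[L7]=60
step 15: P1: store L5 := 60  ⟶  IMI  (L5)  txn=BusRdX  M[L5]=70
step 16: P1: load  L3  ⟶  ISI  (L3)  txn=∅  M[L3]=10
step 17: P0: store L1 := 33  ⟶  MII  (L1)  txn=BusRdX  M[L1]=22
step 18: P1: load  L5  ⟶  IMI  (L5)  txn=∅  M[L5]=70

memory[L7] = 60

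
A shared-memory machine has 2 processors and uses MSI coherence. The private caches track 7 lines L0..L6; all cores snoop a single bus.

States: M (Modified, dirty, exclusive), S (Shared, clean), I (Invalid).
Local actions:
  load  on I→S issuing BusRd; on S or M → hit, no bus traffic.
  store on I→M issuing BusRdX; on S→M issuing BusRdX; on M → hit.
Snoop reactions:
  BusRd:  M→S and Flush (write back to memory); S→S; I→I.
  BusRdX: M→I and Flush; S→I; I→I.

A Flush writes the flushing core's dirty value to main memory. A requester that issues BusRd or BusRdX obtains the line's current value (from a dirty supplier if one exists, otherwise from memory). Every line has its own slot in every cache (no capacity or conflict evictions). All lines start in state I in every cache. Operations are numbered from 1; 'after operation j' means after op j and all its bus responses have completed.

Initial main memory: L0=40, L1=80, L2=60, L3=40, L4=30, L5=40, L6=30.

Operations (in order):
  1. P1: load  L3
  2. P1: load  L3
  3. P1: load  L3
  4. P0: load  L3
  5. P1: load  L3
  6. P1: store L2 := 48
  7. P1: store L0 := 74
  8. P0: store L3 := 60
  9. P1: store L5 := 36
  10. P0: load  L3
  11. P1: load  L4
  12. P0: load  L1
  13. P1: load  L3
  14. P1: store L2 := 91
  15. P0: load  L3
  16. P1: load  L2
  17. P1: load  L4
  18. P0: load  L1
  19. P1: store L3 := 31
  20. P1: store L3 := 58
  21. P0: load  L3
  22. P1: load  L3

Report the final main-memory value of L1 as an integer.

memory[L1] = 80

1. P1: load  L3  bus=[BusRd]  L3: P0=I P1=S  mem[L3]=40
2. P1: load  L3  bus=[-]  L3: P0=I P1=S  mem[L3]=40
3. P1: load  L3  bus=[-]  L3: P0=I P1=S  mem[L3]=40
4. P0: load  L3  bus=[BusRd]  L3: P0=S P1=S  mem[L3]=40
5. P1: load  L3  bus=[-]  L3: P0=S P1=S  mem[L3]=40
6. P1: store L2 := 48  bus=[BusRdX]  L2: P0=I P1=M  mem[L2]=60
7. P1: store L0 := 74  bus=[BusRdX]  L0: P0=I P1=M  mem[L0]=40
8. P0: store L3 := 60  bus=[BusRdX]  L3: P0=M P1=I  mem[L3]=40
9. P1: store L5 := 36  bus=[BusRdX]  L5: P0=I P1=M  mem[L5]=40
10. P0: load  L3  bus=[-]  L3: P0=M P1=I  mem[L3]=40
11. P1: load  L4  bus=[BusRd]  L4: P0=I P1=S  mem[L4]=30
12. P0: load  L1  bus=[BusRd]  L1: P0=S P1=I  mem[L1]=80
13. P1: load  L3  bus=[BusRd,Flush]  L3: P0=S P1=S  mem[L3]=60
14. P1: store L2 := 91  bus=[-]  L2: P0=I P1=M  mem[L2]=60
15. P0: load  L3  bus=[-]  L3: P0=S P1=S  mem[L3]=60
16. P1: load  L2  bus=[-]  L2: P0=I P1=M  mem[L2]=60
17. P1: load  L4  bus=[-]  L4: P0=I P1=S  mem[L4]=30
18. P0: load  L1  bus=[-]  L1: P0=S P1=I  mem[L1]=80
19. P1: store L3 := 31  bus=[BusRdX]  L3: P0=I P1=M  mem[L3]=60
20. P1: store L3 := 58  bus=[-]  L3: P0=I P1=M  mem[L3]=60
21. P0: load  L3  bus=[BusRd,Flush]  L3: P0=S P1=S  mem[L3]=58
22. P1: load  L3  bus=[-]  L3: P0=S P1=S  mem[L3]=58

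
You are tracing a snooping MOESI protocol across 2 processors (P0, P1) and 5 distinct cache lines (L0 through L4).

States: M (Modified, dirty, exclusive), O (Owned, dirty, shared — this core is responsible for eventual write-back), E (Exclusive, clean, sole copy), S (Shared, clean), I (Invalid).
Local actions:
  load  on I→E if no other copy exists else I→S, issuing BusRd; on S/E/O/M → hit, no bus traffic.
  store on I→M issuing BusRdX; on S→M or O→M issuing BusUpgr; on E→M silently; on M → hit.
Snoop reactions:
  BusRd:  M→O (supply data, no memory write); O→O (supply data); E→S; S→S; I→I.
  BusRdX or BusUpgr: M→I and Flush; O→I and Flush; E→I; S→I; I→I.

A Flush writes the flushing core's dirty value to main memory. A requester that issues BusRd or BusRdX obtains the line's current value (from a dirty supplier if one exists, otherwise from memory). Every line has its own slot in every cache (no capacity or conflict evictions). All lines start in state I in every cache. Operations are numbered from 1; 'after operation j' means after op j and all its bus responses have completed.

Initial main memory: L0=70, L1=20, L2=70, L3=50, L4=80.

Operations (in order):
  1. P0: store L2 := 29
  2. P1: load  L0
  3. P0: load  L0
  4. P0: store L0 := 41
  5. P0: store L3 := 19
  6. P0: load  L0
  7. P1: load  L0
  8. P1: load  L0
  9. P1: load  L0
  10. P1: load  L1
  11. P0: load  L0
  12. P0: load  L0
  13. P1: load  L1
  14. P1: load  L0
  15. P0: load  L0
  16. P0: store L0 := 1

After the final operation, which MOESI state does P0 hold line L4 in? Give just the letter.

1. P0: store L2 := 29  bus=[BusRdX]  L2: P0=M P1=I  mem[L2]=70
2. P1: load  L0  bus=[BusRd]  L0: P0=I P1=E  mem[L0]=70
3. P0: load  L0  bus=[BusRd]  L0: P0=S P1=S  mem[L0]=70
4. P0: store L0 := 41  bus=[BusUpgr]  L0: P0=M P1=I  mem[L0]=70
5. P0: store L3 := 19  bus=[BusRdX]  L3: P0=M P1=I  mem[L3]=50
6. P0: load  L0  bus=[-]  L0: P0=M P1=I  mem[L0]=70
7. P1: load  L0  bus=[BusRd]  L0: P0=O P1=S  mem[L0]=70
8. P1: load  L0  bus=[-]  L0: P0=O P1=S  mem[L0]=70
9. P1: load  L0  bus=[-]  L0: P0=O P1=S  mem[L0]=70
10. P1: load  L1  bus=[BusRd]  L1: P0=I P1=E  mem[L1]=20
11. P0: load  L0  bus=[-]  L0: P0=O P1=S  mem[L0]=70
12. P0: load  L0  bus=[-]  L0: P0=O P1=S  mem[L0]=70
13. P1: load  L1  bus=[-]  L1: P0=I P1=E  mem[L1]=20
14. P1: load  L0  bus=[-]  L0: P0=O P1=S  mem[L0]=70
15. P0: load  L0  bus=[-]  L0: P0=O P1=S  mem[L0]=70
16. P0: store L0 := 1  bus=[BusUpgr]  L0: P0=M P1=I  mem[L0]=70

state = I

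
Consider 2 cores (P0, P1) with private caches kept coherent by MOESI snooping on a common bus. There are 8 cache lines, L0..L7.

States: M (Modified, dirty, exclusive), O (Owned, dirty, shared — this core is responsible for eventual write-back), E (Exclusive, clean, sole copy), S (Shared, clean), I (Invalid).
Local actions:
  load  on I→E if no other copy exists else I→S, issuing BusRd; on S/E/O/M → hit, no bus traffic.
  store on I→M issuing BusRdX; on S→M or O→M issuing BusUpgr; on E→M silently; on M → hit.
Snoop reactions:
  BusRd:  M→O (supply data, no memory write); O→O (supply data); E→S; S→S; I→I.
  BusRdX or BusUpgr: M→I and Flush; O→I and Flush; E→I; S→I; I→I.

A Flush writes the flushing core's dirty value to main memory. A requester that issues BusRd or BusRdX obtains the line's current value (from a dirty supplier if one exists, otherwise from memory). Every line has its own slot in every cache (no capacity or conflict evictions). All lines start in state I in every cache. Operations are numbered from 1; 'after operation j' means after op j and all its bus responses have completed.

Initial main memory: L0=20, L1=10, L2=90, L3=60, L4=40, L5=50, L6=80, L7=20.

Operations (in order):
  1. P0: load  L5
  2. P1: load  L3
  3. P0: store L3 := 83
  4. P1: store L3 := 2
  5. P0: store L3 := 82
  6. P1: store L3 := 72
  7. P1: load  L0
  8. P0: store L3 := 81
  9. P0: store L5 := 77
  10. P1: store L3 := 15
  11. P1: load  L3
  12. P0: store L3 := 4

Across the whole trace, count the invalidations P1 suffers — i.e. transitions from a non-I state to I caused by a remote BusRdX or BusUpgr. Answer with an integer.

invalidations = 4

  op1 P0: load  L5 → E/I on L5; bus BusRd; mem=50
  op2 P1: load  L3 → I/E on L3; bus BusRd; mem=60
  op3 P0: store L3 := 83 → M/I on L3; bus BusRdX; mem=60
  op4 P1: store L3 := 2 → I/M on L3; bus BusRdX Flush; mem=83
  op5 P0: store L3 := 82 → M/I on L3; bus BusRdX Flush; mem=2
  op6 P1: store L3 := 72 → I/M on L3; bus BusRdX Flush; mem=82
  op7 P1: load  L0 → I/E on L0; bus BusRd; mem=20
  op8 P0: store L3 := 81 → M/I on L3; bus BusRdX Flush; mem=72
  op9 P0: store L5 := 77 → M/I on L5; bus (none); mem=50
  op10 P1: store L3 := 15 → I/M on L3; bus BusRdX Flush; mem=81
  op11 P1: load  L3 → I/M on L3; bus (none); mem=81
  op12 P0: store L3 := 4 → M/I on L3; bus BusRdX Flush; mem=15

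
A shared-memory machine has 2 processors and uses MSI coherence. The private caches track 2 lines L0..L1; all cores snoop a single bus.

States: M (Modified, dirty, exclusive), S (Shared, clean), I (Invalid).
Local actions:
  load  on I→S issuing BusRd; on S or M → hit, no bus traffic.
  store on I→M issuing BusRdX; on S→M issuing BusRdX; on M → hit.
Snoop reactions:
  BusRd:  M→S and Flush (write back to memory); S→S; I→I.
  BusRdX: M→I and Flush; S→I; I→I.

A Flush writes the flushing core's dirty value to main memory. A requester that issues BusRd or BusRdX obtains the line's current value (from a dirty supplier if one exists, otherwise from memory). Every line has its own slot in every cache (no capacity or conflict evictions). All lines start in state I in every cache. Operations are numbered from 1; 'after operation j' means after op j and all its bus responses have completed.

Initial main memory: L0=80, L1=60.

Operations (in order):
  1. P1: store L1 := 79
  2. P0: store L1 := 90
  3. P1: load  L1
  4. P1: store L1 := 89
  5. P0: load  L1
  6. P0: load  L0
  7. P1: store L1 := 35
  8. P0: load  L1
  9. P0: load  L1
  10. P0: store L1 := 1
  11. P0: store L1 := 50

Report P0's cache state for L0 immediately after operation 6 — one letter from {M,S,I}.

state = S

[1] P1: store L1 := 79 | P0:I, P1:M(79) | bus: BusRdX
[2] P0: store L1 := 90 | P0:M(90), P1:I | bus: BusRdX,Flush
[3] P1: load  L1 | P0:S(90), P1:S(90) | bus: BusRd,Flush
[4] P1: store L1 := 89 | P0:I, P1:M(89) | bus: BusRdX
[5] P0: load  L1 | P0:S(89), P1:S(89) | bus: BusRd,Flush
[6] P0: load  L0 | P0:S(80), P1:I | bus: BusRd
[7] P1: store L1 := 35 | P0:I, P1:M(35) | bus: BusRdX
[8] P0: load  L1 | P0:S(35), P1:S(35) | bus: BusRd,Flush
[9] P0: load  L1 | P0:S(35), P1:S(35) | bus: none
[10] P0: store L1 := 1 | P0:M(1), P1:I | bus: BusRdX
[11] P0: store L1 := 50 | P0:M(50), P1:I | bus: none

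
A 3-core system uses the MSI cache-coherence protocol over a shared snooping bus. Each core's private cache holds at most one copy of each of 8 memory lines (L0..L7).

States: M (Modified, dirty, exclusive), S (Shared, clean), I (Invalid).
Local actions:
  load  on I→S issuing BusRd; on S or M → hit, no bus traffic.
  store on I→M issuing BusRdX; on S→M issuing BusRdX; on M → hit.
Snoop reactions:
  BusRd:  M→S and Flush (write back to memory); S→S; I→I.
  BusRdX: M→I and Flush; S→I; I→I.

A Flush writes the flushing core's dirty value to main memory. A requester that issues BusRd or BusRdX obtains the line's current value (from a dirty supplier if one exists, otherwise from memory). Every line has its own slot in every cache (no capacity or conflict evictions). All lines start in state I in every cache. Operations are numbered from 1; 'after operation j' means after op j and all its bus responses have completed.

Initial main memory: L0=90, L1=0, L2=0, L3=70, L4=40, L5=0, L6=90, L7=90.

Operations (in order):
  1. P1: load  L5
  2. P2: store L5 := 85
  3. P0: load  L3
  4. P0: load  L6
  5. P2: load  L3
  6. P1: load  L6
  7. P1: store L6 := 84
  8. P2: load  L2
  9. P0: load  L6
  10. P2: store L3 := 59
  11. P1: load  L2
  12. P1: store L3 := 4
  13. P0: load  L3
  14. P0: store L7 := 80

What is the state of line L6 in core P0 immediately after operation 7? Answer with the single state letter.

state = I

  op1 P1: load  L5 → I/S/I on L5; bus BusRd; mem=0
  op2 P2: store L5 := 85 → I/I/M on L5; bus BusRdX; mem=0
  op3 P0: load  L3 → S/I/I on L3; bus BusRd; mem=70
  op4 P0: load  L6 → S/I/I on L6; bus BusRd; mem=90
  op5 P2: load  L3 → S/I/S on L3; bus BusRd; mem=70
  op6 P1: load  L6 → S/S/I on L6; bus BusRd; mem=90
  op7 P1: store L6 := 84 → I/M/I on L6; bus BusRdX; mem=90
  op8 P2: load  L2 → I/I/S on L2; bus BusRd; mem=0
  op9 P0: load  L6 → S/S/I on L6; bus BusRd Flush; mem=84
  op10 P2: store L3 := 59 → I/I/M on L3; bus BusRdX; mem=70
  op11 P1: load  L2 → I/S/S on L2; bus BusRd; mem=0
  op12 P1: store L3 := 4 → I/M/I on L3; bus BusRdX Flush; mem=59
  op13 P0: load  L3 → S/S/I on L3; bus BusRd Flush; mem=4
  op14 P0: store L7 := 80 → M/I/I on L7; bus BusRdX; mem=90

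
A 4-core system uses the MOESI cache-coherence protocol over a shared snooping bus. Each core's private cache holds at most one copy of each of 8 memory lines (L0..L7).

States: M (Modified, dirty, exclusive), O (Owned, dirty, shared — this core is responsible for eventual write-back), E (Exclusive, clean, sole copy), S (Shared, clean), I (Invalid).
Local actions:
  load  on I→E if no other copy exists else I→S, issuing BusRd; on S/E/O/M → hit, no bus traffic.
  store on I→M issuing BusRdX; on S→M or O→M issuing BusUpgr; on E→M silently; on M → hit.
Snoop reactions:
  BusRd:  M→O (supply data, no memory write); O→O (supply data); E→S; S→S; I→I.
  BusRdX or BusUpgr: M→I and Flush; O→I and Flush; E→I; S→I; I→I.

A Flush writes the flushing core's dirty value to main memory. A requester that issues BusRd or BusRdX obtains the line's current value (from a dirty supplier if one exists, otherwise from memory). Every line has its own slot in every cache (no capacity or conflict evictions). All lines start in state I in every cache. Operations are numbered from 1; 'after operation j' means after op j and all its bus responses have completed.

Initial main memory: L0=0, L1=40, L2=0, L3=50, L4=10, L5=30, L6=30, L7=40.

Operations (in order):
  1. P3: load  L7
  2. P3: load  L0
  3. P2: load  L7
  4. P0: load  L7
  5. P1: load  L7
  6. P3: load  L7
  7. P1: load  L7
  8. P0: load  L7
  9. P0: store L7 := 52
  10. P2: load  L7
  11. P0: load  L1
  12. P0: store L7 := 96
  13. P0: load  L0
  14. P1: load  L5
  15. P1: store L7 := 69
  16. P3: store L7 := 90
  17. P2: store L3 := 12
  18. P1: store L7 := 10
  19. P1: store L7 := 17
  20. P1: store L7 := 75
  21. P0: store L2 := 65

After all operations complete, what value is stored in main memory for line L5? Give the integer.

[1] P3: load  L7 | P0:I, P1:I, P2:I, P3:E(40) | bus: BusRd
[2] P3: load  L0 | P0:I, P1:I, P2:I, P3:E(0) | bus: BusRd
[3] P2: load  L7 | P0:I, P1:I, P2:S(40), P3:S(40) | bus: BusRd
[4] P0: load  L7 | P0:S(40), P1:I, P2:S(40), P3:S(40) | bus: BusRd
[5] P1: load  L7 | P0:S(40), P1:S(40), P2:S(40), P3:S(40) | bus: BusRd
[6] P3: load  L7 | P0:S(40), P1:S(40), P2:S(40), P3:S(40) | bus: none
[7] P1: load  L7 | P0:S(40), P1:S(40), P2:S(40), P3:S(40) | bus: none
[8] P0: load  L7 | P0:S(40), P1:S(40), P2:S(40), P3:S(40) | bus: none
[9] P0: store L7 := 52 | P0:M(52), P1:I, P2:I, P3:I | bus: BusUpgr
[10] P2: load  L7 | P0:O(52), P1:I, P2:S(52), P3:I | bus: BusRd
[11] P0: load  L1 | P0:E(40), P1:I, P2:I, P3:I | bus: BusRd
[12] P0: store L7 := 96 | P0:M(96), P1:I, P2:I, P3:I | bus: BusUpgr
[13] P0: load  L0 | P0:S(0), P1:I, P2:I, P3:S(0) | bus: BusRd
[14] P1: load  L5 | P0:I, P1:E(30), P2:I, P3:I | bus: BusRd
[15] P1: store L7 := 69 | P0:I, P1:M(69), P2:I, P3:I | bus: BusRdX,Flush
[16] P3: store L7 := 90 | P0:I, P1:I, P2:I, P3:M(90) | bus: BusRdX,Flush
[17] P2: store L3 := 12 | P0:I, P1:I, P2:M(12), P3:I | bus: BusRdX
[18] P1: store L7 := 10 | P0:I, P1:M(10), P2:I, P3:I | bus: BusRdX,Flush
[19] P1: store L7 := 17 | P0:I, P1:M(17), P2:I, P3:I | bus: none
[20] P1: store L7 := 75 | P0:I, P1:M(75), P2:I, P3:I | bus: none
[21] P0: store L2 := 65 | P0:M(65), P1:I, P2:I, P3:I | bus: BusRdX

memory[L5] = 30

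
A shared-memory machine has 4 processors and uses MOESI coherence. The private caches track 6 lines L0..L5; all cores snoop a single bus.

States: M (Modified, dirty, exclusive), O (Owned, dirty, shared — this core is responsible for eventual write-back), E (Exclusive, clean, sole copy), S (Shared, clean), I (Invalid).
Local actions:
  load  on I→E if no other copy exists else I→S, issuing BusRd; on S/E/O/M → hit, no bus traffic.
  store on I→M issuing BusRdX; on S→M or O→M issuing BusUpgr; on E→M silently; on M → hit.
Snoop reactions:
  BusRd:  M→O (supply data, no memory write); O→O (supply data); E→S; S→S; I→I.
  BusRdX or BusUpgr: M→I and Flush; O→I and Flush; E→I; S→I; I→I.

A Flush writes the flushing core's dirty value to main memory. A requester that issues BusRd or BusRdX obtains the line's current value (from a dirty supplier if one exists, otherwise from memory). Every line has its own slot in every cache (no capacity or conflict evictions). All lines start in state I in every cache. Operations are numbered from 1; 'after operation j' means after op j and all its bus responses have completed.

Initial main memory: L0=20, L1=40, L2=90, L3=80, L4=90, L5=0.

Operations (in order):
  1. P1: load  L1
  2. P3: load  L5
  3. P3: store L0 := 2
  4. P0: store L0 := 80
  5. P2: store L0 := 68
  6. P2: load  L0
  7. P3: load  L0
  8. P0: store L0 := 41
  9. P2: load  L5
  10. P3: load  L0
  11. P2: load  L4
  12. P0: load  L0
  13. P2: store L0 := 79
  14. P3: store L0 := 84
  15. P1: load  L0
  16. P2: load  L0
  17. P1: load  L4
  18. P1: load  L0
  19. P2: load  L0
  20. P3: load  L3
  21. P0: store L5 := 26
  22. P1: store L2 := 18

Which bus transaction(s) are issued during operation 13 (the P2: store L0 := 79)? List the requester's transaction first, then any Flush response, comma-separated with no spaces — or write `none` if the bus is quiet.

step 1: P1: load  L1  ⟶  IEII  (L1)  txn=BusRd  M[L1]=40
step 2: P3: load  L5  ⟶  IIIE  (L5)  txn=BusRd  M[L5]=0
step 3: P3: store L0 := 2  ⟶  IIIM  (L0)  txn=BusRdX  M[L0]=20
step 4: P0: store L0 := 80  ⟶  MIII  (L0)  txn=BusRdX+Flush  M[L0]=2
step 5: P2: store L0 := 68  ⟶  IIMI  (L0)  txn=BusRdX+Flush  M[L0]=80
step 6: P2: load  L0  ⟶  IIMI  (L0)  txn=∅  M[L0]=80
step 7: P3: load  L0  ⟶  IIOS  (L0)  txn=BusRd  M[L0]=80
step 8: P0: store L0 := 41  ⟶  MIII  (L0)  txn=BusRdX+Flush  M[L0]=68
step 9: P2: load  L5  ⟶  IISS  (L5)  txn=BusRd  M[L5]=0
step 10: P3: load  L0  ⟶  OIIS  (L0)  txn=BusRd  M[L0]=68
step 11: P2: load  L4  ⟶  IIEI  (L4)  txn=BusRd  M[L4]=90
step 12: P0: load  L0  ⟶  OIIS  (L0)  txn=∅  M[L0]=68
step 13: P2: store L0 := 79  ⟶  IIMI  (L0)  txn=BusRdX+Flush  M[L0]=41
step 14: P3: store L0 := 84  ⟶  IIIM  (L0)  txn=BusRdX+Flush  M[L0]=79
step 15: P1: load  L0  ⟶  ISIO  (L0)  txn=BusRd  M[L0]=79
step 16: P2: load  L0  ⟶  ISSO  (L0)  txn=BusRd  M[L0]=79
step 17: P1: load  L4  ⟶  ISSI  (L4)  txn=BusRd  M[L4]=90
step 18: P1: load  L0  ⟶  ISSO  (L0)  txn=∅  M[L0]=79
step 19: P2: load  L0  ⟶  ISSO  (L0)  txn=∅  M[L0]=79
step 20: P3: load  L3  ⟶  IIIE  (L3)  txn=BusRd  M[L3]=80
step 21: P0: store L5 := 26  ⟶  MIII  (L5)  txn=BusRdX  M[L5]=0
step 22: P1: store L2 := 18  ⟶  IMII  (L2)  txn=BusRdX  M[L2]=90

bus = BusRdX,Flush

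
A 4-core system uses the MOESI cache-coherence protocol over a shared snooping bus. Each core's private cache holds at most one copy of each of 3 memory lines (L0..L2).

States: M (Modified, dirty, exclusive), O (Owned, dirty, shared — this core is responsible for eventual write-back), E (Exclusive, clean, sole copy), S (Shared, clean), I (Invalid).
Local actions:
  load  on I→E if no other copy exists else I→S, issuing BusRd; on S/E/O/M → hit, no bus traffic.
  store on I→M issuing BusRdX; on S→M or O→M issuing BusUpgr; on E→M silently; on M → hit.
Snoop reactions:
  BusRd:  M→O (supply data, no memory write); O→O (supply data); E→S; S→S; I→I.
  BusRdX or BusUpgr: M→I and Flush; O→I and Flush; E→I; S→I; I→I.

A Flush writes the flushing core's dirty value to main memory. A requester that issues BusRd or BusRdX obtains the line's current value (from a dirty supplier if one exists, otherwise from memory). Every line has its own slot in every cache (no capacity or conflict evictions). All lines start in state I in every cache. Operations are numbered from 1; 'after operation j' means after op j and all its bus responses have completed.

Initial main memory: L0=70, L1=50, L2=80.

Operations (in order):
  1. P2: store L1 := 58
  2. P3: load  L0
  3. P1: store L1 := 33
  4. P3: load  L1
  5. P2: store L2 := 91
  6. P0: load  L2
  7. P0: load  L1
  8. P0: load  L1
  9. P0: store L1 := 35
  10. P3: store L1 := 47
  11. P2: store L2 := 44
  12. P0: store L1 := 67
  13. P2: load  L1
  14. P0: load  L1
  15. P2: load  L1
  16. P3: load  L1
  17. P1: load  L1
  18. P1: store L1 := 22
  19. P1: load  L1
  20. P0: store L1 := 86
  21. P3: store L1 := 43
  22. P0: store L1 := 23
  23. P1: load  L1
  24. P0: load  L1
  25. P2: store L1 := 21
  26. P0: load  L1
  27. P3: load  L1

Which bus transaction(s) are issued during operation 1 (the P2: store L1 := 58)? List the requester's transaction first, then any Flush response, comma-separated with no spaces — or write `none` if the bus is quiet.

1. P2: store L1 := 58  bus=[BusRdX]  L1: P0=I P1=I P2=M P3=I  mem[L1]=50
2. P3: load  L0  bus=[BusRd]  L0: P0=I P1=I P2=I P3=E  mem[L0]=70
3. P1: store L1 := 33  bus=[BusRdX,Flush]  L1: P0=I P1=M P2=I P3=I  mem[L1]=58
4. P3: load  L1  bus=[BusRd]  L1: P0=I P1=O P2=I P3=S  mem[L1]=58
5. P2: store L2 := 91  bus=[BusRdX]  L2: P0=I P1=I P2=M P3=I  mem[L2]=80
6. P0: load  L2  bus=[BusRd]  L2: P0=S P1=I P2=O P3=I  mem[L2]=80
7. P0: load  L1  bus=[BusRd]  L1: P0=S P1=O P2=I P3=S  mem[L1]=58
8. P0: load  L1  bus=[-]  L1: P0=S P1=O P2=I P3=S  mem[L1]=58
9. P0: store L1 := 35  bus=[BusUpgr,Flush]  L1: P0=M P1=I P2=I P3=I  mem[L1]=33
10. P3: store L1 := 47  bus=[BusRdX,Flush]  L1: P0=I P1=I P2=I P3=M  mem[L1]=35
11. P2: store L2 := 44  bus=[BusUpgr]  L2: P0=I P1=I P2=M P3=I  mem[L2]=80
12. P0: store L1 := 67  bus=[BusRdX,Flush]  L1: P0=M P1=I P2=I P3=I  mem[L1]=47
13. P2: load  L1  bus=[BusRd]  L1: P0=O P1=I P2=S P3=I  mem[L1]=47
14. P0: load  L1  bus=[-]  L1: P0=O P1=I P2=S P3=I  mem[L1]=47
15. P2: load  L1  bus=[-]  L1: P0=O P1=I P2=S P3=I  mem[L1]=47
16. P3: load  L1  bus=[BusRd]  L1: P0=O P1=I P2=S P3=S  mem[L1]=47
17. P1: load  L1  bus=[BusRd]  L1: P0=O P1=S P2=S P3=S  mem[L1]=47
18. P1: store L1 := 22  bus=[BusUpgr,Flush]  L1: P0=I P1=M P2=I P3=I  mem[L1]=67
19. P1: load  L1  bus=[-]  L1: P0=I P1=M P2=I P3=I  mem[L1]=67
20. P0: store L1 := 86  bus=[BusRdX,Flush]  L1: P0=M P1=I P2=I P3=I  mem[L1]=22
21. P3: store L1 := 43  bus=[BusRdX,Flush]  L1: P0=I P1=I P2=I P3=M  mem[L1]=86
22. P0: store L1 := 23  bus=[BusRdX,Flush]  L1: P0=M P1=I P2=I P3=I  mem[L1]=43
23. P1: load  L1  bus=[BusRd]  L1: P0=O P1=S P2=I P3=I  mem[L1]=43
24. P0: load  L1  bus=[-]  L1: P0=O P1=S P2=I P3=I  mem[L1]=43
25. P2: store L1 := 21  bus=[BusRdX,Flush]  L1: P0=I P1=I P2=M P3=I  mem[L1]=23
26. P0: load  L1  bus=[BusRd]  L1: P0=S P1=I P2=O P3=I  mem[L1]=23
27. P3: load  L1  bus=[BusRd]  L1: P0=S P1=I P2=O P3=S  mem[L1]=23

bus = BusRdX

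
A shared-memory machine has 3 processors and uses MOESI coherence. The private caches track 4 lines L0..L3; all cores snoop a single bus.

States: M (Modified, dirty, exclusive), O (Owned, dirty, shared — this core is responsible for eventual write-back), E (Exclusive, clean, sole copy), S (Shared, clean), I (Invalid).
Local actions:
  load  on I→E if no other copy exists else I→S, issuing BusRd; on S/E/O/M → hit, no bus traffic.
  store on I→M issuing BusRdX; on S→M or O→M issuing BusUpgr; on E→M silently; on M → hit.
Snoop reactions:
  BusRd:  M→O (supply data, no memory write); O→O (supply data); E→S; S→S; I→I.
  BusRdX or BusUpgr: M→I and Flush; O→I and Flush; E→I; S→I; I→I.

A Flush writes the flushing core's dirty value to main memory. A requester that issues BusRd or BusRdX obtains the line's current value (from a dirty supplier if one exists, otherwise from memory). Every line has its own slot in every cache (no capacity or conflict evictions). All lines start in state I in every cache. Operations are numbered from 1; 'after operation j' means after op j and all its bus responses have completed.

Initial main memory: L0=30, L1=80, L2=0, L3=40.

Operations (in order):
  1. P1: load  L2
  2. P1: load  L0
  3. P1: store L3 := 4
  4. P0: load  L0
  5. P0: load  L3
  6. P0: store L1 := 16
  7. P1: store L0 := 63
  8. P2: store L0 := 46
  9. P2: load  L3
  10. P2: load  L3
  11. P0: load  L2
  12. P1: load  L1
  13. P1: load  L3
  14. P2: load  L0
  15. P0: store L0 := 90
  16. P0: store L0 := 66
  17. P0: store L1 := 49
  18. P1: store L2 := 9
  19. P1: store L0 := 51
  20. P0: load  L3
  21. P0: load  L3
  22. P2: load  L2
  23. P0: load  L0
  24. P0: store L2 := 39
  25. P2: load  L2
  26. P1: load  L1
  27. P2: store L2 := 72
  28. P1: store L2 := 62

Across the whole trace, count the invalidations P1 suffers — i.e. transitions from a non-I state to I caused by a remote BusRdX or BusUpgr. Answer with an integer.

  op1 P1: load  L2 → I/E/I on L2; bus BusRd; mem=0
  op2 P1: load  L0 → I/E/I on L0; bus BusRd; mem=30
  op3 P1: store L3 := 4 → I/M/I on L3; bus BusRdX; mem=40
  op4 P0: load  L0 → S/S/I on L0; bus BusRd; mem=30
  op5 P0: load  L3 → S/O/I on L3; bus BusRd; mem=40
  op6 P0: store L1 := 16 → M/I/I on L1; bus BusRdX; mem=80
  op7 P1: store L0 := 63 → I/M/I on L0; bus BusUpgr; mem=30
  op8 P2: store L0 := 46 → I/I/M on L0; bus BusRdX Flush; mem=63
  op9 P2: load  L3 → S/O/S on L3; bus BusRd; mem=40
  op10 P2: load  L3 → S/O/S on L3; bus (none); mem=40
  op11 P0: load  L2 → S/S/I on L2; bus BusRd; mem=0
  op12 P1: load  L1 → O/S/I on L1; bus BusRd; mem=80
  op13 P1: load  L3 → S/O/S on L3; bus (none); mem=40
  op14 P2: load  L0 → I/I/M on L0; bus (none); mem=63
  op15 P0: store L0 := 90 → M/I/I on L0; bus BusRdX Flush; mem=46
  op16 P0: store L0 := 66 → M/I/I on L0; bus (none); mem=46
  op17 P0: store L1 := 49 → M/I/I on L1; bus BusUpgr; mem=80
  op18 P1: store L2 := 9 → I/M/I on L2; bus BusUpgr; mem=0
  op19 P1: store L0 := 51 → I/M/I on L0; bus BusRdX Flush; mem=66
  op20 P0: load  L3 → S/O/S on L3; bus (none); mem=40
  op21 P0: load  L3 → S/O/S on L3; bus (none); mem=40
  op22 P2: load  L2 → I/O/S on L2; bus BusRd; mem=0
  op23 P0: load  L0 → S/O/I on L0; bus BusRd; mem=66
  op24 P0: store L2 := 39 → M/I/I on L2; bus BusRdX Flush; mem=9
  op25 P2: load  L2 → O/I/S on L2; bus BusRd; mem=9
  op26 P1: load  L1 → O/S/I on L1; bus BusRd; mem=80
  op27 P2: store L2 := 72 → I/I/M on L2; bus BusUpgr Flush; mem=39
  op28 P1: store L2 := 62 → I/M/I on L2; bus BusRdX Flush; mem=72

invalidations = 3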